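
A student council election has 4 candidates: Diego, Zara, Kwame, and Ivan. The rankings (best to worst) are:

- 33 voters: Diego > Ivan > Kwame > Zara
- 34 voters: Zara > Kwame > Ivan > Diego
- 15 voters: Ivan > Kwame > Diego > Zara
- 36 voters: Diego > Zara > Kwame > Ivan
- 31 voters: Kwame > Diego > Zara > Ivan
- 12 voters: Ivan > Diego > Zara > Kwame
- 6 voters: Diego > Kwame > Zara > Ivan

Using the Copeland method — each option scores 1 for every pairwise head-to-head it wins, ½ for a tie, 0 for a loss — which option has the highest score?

Diego: beats Zara, Kwame, and Ivan → score 3.
Zara: beats Ivan; loses to Diego and Kwame → score 1.
Kwame: beats Zara and Ivan; loses to Diego → score 2.
Ivan: loses to Diego, Zara, and Kwame → score 0.
Diego has the best pairwise record.

Diego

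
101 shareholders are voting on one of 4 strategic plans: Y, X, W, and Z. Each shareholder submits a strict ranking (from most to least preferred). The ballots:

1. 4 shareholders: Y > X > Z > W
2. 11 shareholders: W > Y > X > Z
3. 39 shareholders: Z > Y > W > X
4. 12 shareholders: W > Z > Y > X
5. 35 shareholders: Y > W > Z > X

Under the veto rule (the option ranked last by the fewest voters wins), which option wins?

Last-place votes: Y 0, X 86, W 4, Z 11.
Y is ranked last by the fewest voters, so Y wins.

Y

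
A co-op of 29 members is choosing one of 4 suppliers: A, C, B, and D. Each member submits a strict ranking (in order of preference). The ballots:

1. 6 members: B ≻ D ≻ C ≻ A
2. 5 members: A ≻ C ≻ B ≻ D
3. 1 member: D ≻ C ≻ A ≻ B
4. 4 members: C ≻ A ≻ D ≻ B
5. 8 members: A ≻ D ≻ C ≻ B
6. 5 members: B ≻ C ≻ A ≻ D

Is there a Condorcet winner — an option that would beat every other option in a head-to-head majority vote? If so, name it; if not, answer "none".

none

Checking pairwise contests:
C beats A 16–13.
D beats C 15–14.
A beats B 18–11.
A beats D 22–7.
Every option loses at least one head-to-head, so there is no Condorcet winner.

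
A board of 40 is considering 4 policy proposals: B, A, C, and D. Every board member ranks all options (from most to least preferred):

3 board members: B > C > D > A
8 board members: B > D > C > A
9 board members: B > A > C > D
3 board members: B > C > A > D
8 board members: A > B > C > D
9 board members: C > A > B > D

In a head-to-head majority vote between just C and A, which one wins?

C

Voters preferring C to A: 23; preferring A to C: 17.
C wins the head-to-head.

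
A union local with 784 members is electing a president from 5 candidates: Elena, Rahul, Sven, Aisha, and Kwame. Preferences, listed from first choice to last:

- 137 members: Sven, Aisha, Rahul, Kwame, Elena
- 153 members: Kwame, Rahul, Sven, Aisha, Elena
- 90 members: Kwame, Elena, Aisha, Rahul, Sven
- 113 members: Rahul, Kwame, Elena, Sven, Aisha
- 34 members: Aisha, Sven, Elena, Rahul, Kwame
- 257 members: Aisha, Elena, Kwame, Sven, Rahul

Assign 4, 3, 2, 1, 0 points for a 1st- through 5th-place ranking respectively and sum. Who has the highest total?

Kwame

Elena: 137·0 + 153·0 + 90·3 + 113·2 + 34·2 + 257·3 = 1335
Rahul: 137·2 + 153·3 + 90·1 + 113·4 + 34·1 + 257·0 = 1309
Sven: 137·4 + 153·2 + 90·0 + 113·1 + 34·3 + 257·1 = 1326
Aisha: 137·3 + 153·1 + 90·2 + 113·0 + 34·4 + 257·4 = 1908
Kwame: 137·1 + 153·4 + 90·4 + 113·3 + 34·0 + 257·2 = 1962
Kwame has the highest Borda score (1962).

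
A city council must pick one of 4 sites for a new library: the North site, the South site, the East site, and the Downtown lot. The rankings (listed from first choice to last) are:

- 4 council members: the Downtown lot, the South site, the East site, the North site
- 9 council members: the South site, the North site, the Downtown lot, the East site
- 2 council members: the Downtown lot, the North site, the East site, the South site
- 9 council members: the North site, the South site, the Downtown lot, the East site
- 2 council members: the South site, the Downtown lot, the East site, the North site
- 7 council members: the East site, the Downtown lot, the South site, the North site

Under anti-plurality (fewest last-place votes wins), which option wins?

Last-place votes: the North site 13, the South site 2, the East site 18, the Downtown lot 0.
the Downtown lot is ranked last by the fewest voters, so the Downtown lot wins.

the Downtown lot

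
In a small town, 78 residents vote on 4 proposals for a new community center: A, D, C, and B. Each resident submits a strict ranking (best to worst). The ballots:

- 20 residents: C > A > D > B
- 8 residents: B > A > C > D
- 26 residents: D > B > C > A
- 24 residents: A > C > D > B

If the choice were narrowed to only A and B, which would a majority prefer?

A

Voters preferring A to B: 44; preferring B to A: 34.
A wins the head-to-head.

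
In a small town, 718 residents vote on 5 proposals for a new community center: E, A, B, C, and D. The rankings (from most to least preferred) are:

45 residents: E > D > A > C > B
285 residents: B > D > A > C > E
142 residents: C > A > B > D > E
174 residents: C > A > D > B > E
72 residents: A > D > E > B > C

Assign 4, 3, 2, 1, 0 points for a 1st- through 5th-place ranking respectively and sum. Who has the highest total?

E: 45·4 + 285·0 + 142·0 + 174·0 + 72·2 = 324
A: 45·2 + 285·2 + 142·3 + 174·3 + 72·4 = 1896
B: 45·0 + 285·4 + 142·2 + 174·1 + 72·1 = 1670
C: 45·1 + 285·1 + 142·4 + 174·4 + 72·0 = 1594
D: 45·3 + 285·3 + 142·1 + 174·2 + 72·3 = 1696
A has the highest Borda score (1896).

A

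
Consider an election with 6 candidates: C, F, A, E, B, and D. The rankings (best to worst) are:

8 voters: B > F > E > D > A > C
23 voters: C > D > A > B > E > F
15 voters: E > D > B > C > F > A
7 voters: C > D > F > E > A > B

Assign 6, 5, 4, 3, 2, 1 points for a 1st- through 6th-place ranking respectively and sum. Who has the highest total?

C: 8·1 + 23·6 + 15·3 + 7·6 = 233
F: 8·5 + 23·1 + 15·2 + 7·4 = 121
A: 8·2 + 23·4 + 15·1 + 7·2 = 137
E: 8·4 + 23·2 + 15·6 + 7·3 = 189
B: 8·6 + 23·3 + 15·4 + 7·1 = 184
D: 8·3 + 23·5 + 15·5 + 7·5 = 249
D has the highest Borda score (249).

D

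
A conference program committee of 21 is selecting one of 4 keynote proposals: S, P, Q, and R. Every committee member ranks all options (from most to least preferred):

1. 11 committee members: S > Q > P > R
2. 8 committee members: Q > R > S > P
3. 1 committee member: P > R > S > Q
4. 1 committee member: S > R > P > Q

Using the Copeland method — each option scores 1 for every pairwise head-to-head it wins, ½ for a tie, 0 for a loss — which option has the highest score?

S

S: beats P, Q, and R → score 3.
P: beats R; loses to S and Q → score 1.
Q: beats P and R; loses to S → score 2.
R: loses to S, P, and Q → score 0.
S has the best pairwise record.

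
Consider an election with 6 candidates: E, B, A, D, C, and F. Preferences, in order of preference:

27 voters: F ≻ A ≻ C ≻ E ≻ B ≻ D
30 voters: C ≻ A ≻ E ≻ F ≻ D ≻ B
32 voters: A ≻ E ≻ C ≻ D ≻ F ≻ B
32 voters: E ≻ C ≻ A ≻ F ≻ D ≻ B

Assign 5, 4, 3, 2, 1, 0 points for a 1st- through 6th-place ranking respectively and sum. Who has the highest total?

E: 27·2 + 30·3 + 32·4 + 32·5 = 432
B: 27·1 + 30·0 + 32·0 + 32·0 = 27
A: 27·4 + 30·4 + 32·5 + 32·3 = 484
D: 27·0 + 30·1 + 32·2 + 32·1 = 126
C: 27·3 + 30·5 + 32·3 + 32·4 = 455
F: 27·5 + 30·2 + 32·1 + 32·2 = 291
A has the highest Borda score (484).

A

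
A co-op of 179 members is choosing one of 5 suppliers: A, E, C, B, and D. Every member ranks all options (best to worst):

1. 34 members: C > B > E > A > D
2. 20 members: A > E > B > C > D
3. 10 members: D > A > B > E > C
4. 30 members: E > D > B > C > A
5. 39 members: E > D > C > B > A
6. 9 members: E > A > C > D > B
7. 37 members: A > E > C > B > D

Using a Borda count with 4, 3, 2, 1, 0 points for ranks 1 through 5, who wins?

E

A: 34·1 + 20·4 + 10·3 + 30·0 + 39·0 + 9·3 + 37·4 = 319
E: 34·2 + 20·3 + 10·1 + 30·4 + 39·4 + 9·4 + 37·3 = 561
C: 34·4 + 20·1 + 10·0 + 30·1 + 39·2 + 9·2 + 37·2 = 356
B: 34·3 + 20·2 + 10·2 + 30·2 + 39·1 + 9·0 + 37·1 = 298
D: 34·0 + 20·0 + 10·4 + 30·3 + 39·3 + 9·1 + 37·0 = 256
E has the highest Borda score (561).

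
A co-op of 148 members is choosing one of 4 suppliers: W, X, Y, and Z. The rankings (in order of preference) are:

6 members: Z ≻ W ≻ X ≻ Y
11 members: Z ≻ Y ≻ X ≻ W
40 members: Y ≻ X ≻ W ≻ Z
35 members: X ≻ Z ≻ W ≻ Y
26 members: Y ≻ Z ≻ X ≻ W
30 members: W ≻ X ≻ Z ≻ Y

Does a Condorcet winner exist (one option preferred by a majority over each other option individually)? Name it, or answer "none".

none

Checking pairwise contests:
X beats W 112–36.
Y beats X 77–71.
Z beats Y 82–66.
X beats Z 105–43.
Every option loses at least one head-to-head, so there is no Condorcet winner.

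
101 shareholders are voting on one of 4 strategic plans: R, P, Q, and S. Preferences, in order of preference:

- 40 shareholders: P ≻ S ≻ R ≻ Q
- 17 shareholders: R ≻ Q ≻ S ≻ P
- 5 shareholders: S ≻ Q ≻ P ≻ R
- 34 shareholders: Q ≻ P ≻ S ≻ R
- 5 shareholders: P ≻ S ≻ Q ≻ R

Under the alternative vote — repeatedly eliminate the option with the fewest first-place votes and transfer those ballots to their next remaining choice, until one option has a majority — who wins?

Round 1: R 17, P 45, Q 34, S 5. Eliminate S.
Round 2: R 17, P 45, Q 39. Eliminate R.
Round 3: P 45, Q 56. Q has a majority.

Q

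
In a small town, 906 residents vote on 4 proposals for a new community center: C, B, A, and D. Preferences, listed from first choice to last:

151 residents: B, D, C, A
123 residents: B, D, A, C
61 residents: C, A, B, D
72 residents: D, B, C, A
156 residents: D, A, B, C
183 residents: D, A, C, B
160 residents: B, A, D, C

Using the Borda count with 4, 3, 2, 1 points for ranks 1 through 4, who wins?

D

C: 151·2 + 123·1 + 61·4 + 72·2 + 156·1 + 183·2 + 160·1 = 1495
B: 151·4 + 123·4 + 61·2 + 72·3 + 156·2 + 183·1 + 160·4 = 2569
A: 151·1 + 123·2 + 61·3 + 72·1 + 156·3 + 183·3 + 160·3 = 2149
D: 151·3 + 123·3 + 61·1 + 72·4 + 156·4 + 183·4 + 160·2 = 2847
D has the highest Borda score (2847).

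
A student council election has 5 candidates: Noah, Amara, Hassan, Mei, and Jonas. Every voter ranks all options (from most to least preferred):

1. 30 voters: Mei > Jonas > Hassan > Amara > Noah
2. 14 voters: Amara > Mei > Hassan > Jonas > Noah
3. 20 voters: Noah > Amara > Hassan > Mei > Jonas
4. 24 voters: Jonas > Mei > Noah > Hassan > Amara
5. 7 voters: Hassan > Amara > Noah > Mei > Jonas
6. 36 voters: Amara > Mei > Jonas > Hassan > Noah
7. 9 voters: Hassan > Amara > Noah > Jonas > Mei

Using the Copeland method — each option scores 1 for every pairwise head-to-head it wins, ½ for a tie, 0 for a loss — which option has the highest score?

Noah: loses to Amara, Hassan, Mei, and Jonas → score 0.
Amara: beats Noah, Mei, and Jonas; ties Hassan → score 3.5.
Hassan: beats Noah; ties Amara; loses to Mei and Jonas → score 1.5.
Mei: beats Noah, Hassan, and Jonas; loses to Amara → score 3.
Jonas: beats Noah and Hassan; loses to Amara and Mei → score 2.
Amara has the best pairwise record.

Amara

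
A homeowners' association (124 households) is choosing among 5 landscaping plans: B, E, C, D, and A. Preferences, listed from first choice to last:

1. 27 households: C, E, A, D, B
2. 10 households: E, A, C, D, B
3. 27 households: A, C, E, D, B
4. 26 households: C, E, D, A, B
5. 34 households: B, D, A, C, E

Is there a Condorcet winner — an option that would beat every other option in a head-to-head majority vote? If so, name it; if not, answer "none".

Checking pairwise contests:
E beats B 90–34.
C beats E 114–10.
A beats C 71–53.
E beats D 90–34.
E beats A 63–61.
Every option loses at least one head-to-head, so there is no Condorcet winner.

none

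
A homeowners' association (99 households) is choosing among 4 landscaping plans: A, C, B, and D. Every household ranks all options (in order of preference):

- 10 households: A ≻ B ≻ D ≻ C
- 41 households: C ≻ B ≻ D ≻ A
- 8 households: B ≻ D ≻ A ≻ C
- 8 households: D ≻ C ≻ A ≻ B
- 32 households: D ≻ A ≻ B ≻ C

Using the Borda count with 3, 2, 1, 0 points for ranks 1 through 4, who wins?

A: 10·3 + 41·0 + 8·1 + 8·1 + 32·2 = 110
C: 10·0 + 41·3 + 8·0 + 8·2 + 32·0 = 139
B: 10·2 + 41·2 + 8·3 + 8·0 + 32·1 = 158
D: 10·1 + 41·1 + 8·2 + 8·3 + 32·3 = 187
D has the highest Borda score (187).

D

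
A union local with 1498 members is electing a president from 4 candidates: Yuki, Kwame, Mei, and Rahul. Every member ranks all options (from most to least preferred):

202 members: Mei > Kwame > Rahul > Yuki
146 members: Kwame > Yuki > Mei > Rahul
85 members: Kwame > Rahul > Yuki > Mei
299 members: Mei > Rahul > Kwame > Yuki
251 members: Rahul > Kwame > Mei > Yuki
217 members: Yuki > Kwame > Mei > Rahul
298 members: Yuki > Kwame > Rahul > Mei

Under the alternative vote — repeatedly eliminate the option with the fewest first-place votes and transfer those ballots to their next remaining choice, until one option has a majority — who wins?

Round 1: Yuki 515, Kwame 231, Mei 501, Rahul 251. Eliminate Kwame.
Round 2: Yuki 661, Mei 501, Rahul 336. Eliminate Rahul.
Round 3: Yuki 746, Mei 752. Mei has a majority.

Mei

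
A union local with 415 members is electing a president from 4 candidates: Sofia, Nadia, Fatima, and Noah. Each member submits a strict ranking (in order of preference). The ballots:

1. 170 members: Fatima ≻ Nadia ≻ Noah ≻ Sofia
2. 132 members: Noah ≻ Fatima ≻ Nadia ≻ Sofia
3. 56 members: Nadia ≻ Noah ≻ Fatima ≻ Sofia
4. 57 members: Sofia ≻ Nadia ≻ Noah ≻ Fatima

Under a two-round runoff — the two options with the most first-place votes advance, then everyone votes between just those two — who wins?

Round 1 first-place votes: Sofia 57, Nadia 56, Fatima 170, Noah 132.
Fatima and Noah advance.
Runoff: Fatima is preferred to Noah by 170 voters; Noah by 245.
Noah wins the runoff.

Noah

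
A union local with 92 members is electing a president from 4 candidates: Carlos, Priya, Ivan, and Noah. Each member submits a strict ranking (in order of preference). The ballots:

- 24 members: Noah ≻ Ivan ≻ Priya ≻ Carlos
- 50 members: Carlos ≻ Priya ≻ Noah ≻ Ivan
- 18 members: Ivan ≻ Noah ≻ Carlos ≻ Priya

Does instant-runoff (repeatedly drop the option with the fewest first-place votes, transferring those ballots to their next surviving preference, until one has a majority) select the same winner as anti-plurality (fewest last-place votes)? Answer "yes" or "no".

Instant-runoff — R1 Carlos 50, Priya 0, Ivan 18, Noah 24 (Carlos winner). Winner: Carlos.
Anti-plurality — last-place votes: Carlos 24, Priya 18, Ivan 50, Noah 0. Winner: Noah.
The two methods disagree.

no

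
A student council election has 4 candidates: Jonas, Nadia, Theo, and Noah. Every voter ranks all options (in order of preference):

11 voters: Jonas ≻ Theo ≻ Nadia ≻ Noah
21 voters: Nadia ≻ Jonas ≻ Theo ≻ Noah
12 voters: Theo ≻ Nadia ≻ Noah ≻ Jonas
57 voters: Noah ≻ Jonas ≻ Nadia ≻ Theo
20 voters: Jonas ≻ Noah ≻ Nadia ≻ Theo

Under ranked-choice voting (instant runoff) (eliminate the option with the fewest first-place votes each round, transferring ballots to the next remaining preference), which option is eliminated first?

Round 1: Jonas 31, Nadia 21, Theo 12, Noah 57. Eliminate Theo.

Theo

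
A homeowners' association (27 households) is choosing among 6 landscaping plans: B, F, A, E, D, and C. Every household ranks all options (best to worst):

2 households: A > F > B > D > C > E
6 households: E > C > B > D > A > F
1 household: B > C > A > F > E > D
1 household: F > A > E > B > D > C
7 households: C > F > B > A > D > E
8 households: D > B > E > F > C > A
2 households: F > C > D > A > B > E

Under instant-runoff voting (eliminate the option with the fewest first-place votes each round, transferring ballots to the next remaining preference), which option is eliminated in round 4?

Round 1: B 1, F 3, A 2, E 6, D 8, C 7. Eliminate B.
Round 2: F 3, A 2, E 6, D 8, C 8. Eliminate A.
Round 3: F 5, E 6, D 8, C 8. Eliminate F.
Round 4: E 7, D 10, C 10. Eliminate E.

E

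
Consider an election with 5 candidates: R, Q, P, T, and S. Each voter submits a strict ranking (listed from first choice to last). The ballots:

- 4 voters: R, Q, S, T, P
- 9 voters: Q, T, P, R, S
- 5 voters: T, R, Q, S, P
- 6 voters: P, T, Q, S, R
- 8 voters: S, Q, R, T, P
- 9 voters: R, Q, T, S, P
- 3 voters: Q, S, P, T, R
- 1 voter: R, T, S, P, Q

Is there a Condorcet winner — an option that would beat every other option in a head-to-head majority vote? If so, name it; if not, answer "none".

Q vs R: 26–19 for Q.
Q vs P: 38–7 for Q.
Q vs T: 33–12 for Q.
Q vs S: 36–9 for Q.
Q beats every other option head-to-head.

Q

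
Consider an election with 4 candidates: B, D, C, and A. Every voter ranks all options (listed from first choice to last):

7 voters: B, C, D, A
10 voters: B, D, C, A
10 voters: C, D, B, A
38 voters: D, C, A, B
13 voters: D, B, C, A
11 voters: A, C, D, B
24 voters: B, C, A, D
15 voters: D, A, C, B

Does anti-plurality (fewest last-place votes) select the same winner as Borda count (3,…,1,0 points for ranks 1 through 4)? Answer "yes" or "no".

no

Anti-plurality — last-place votes: B 64, D 24, C 0, A 40. Winner: C.
Borda — scores: B 159, D 256, C 228, A 125. Winner: D.
The two methods disagree.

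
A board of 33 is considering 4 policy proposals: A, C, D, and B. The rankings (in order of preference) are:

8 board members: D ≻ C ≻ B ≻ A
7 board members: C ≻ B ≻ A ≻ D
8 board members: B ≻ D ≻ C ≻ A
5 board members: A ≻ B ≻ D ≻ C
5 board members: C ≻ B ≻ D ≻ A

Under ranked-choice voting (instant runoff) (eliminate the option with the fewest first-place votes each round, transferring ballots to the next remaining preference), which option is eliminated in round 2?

Round 1: A 5, C 12, D 8, B 8. Eliminate A.
Round 2: C 12, D 8, B 13. Eliminate D.

D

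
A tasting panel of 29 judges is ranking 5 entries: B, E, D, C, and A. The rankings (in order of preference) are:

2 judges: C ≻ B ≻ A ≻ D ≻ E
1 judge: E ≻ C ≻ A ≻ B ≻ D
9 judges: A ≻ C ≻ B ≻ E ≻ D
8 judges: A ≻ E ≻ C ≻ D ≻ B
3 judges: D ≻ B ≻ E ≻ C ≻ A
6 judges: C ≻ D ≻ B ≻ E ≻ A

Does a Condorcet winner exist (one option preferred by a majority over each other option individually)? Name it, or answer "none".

A vs B: 18–11 for A.
A vs E: 19–10 for A.
A vs D: 20–9 for A.
A vs C: 17–12 for A.
A beats every other option head-to-head.

A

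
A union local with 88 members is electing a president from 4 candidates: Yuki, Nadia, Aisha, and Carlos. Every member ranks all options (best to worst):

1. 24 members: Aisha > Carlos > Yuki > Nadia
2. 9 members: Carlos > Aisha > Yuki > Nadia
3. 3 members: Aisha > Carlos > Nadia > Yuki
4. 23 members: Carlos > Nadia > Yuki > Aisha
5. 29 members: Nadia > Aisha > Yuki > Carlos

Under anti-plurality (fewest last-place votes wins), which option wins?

Last-place votes: Yuki 3, Nadia 33, Aisha 23, Carlos 29.
Yuki is ranked last by the fewest voters, so Yuki wins.

Yuki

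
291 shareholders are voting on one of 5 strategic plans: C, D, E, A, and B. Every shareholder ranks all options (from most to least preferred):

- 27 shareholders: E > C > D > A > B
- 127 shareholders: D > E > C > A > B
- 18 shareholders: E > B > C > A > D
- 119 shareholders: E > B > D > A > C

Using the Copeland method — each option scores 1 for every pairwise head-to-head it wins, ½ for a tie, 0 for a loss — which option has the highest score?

E

C: beats A and B; loses to D and E → score 2.
D: beats C, A, and B; loses to E → score 3.
E: beats C, D, A, and B → score 4.
A: beats B; loses to C, D, and E → score 1.
B: loses to C, D, E, and A → score 0.
E has the best pairwise record.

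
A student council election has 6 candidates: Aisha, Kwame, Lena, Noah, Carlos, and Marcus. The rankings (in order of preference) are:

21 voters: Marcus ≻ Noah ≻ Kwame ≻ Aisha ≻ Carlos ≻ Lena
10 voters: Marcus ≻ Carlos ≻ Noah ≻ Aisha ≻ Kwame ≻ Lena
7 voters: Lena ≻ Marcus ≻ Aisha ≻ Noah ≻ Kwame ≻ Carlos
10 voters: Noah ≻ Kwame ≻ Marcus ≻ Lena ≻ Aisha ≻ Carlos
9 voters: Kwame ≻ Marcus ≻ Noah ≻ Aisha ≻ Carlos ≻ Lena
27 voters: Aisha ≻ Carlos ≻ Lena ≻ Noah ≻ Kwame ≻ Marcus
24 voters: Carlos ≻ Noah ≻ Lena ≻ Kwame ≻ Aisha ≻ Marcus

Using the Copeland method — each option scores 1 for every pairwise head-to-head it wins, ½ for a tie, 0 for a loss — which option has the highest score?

Aisha: beats Lena and Carlos; loses to Kwame, Noah, and Marcus → score 2.
Kwame: beats Aisha and Marcus; loses to Lena, Noah, and Carlos → score 2.
Lena: beats Kwame and Marcus; loses to Aisha, Noah, and Carlos → score 2.
Noah: beats Aisha, Kwame, Lena, and Marcus; loses to Carlos → score 4.
Carlos: beats Kwame, Lena, and Noah; loses to Aisha and Marcus → score 3.
Marcus: beats Aisha and Carlos; loses to Kwame, Lena, and Noah → score 2.
Noah has the best pairwise record.

Noah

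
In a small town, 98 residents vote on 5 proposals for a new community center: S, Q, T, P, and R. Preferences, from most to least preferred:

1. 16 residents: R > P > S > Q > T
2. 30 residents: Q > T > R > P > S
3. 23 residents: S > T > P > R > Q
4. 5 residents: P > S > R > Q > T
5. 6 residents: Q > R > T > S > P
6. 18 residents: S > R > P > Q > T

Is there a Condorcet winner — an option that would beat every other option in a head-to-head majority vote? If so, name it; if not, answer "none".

Checking pairwise contests:
P beats S 51–47.
S beats Q 62–36.
S beats T 62–36.
T beats P 59–39.
T beats R 53–45.
Every option loses at least one head-to-head, so there is no Condorcet winner.

none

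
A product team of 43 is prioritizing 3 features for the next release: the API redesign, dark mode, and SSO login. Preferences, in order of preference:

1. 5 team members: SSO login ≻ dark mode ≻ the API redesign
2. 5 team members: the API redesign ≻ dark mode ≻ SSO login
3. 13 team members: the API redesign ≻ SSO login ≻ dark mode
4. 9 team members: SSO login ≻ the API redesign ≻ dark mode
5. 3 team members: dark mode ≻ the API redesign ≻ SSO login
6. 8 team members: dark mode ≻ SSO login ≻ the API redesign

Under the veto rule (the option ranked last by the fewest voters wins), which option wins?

Last-place votes: the API redesign 13, dark mode 22, SSO login 8.
SSO login is ranked last by the fewest voters, so SSO login wins.

SSO login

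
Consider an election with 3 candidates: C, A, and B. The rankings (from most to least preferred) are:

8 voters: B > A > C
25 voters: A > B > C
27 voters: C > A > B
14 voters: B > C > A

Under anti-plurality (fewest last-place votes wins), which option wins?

Last-place votes: C 33, A 14, B 27.
A is ranked last by the fewest voters, so A wins.

A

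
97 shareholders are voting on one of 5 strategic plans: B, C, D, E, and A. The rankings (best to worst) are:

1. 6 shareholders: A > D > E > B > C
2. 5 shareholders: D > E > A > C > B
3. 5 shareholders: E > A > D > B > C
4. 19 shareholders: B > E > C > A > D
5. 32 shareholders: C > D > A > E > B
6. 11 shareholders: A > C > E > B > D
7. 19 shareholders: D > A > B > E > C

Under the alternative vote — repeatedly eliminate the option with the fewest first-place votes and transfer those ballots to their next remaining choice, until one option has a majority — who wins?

Round 1: B 19, C 32, D 24, E 5, A 17. Eliminate E.
Round 2: B 19, C 32, D 24, A 22. Eliminate B.
Round 3: C 51, D 24, A 22. C has a majority.

C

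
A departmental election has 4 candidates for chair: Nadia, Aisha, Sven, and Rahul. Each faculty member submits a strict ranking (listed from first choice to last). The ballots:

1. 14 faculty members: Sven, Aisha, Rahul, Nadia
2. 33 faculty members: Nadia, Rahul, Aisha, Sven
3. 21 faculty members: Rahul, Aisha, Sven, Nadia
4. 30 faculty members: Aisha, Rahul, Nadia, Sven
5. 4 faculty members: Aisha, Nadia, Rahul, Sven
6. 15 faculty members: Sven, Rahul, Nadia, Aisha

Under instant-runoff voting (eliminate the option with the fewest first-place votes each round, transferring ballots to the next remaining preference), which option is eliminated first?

Round 1: Nadia 33, Aisha 34, Sven 29, Rahul 21. Eliminate Rahul.

Rahul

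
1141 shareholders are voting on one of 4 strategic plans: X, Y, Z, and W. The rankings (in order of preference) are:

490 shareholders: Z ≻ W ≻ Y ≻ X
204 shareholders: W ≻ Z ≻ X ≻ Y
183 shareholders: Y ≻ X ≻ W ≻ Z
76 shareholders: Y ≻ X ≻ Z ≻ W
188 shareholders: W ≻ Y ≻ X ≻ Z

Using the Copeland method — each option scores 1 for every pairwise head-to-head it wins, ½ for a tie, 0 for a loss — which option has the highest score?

W

X: loses to Y, Z, and W → score 0.
Y: beats X; loses to Z and W → score 1.
Z: beats X and Y; loses to W → score 2.
W: beats X, Y, and Z → score 3.
W has the best pairwise record.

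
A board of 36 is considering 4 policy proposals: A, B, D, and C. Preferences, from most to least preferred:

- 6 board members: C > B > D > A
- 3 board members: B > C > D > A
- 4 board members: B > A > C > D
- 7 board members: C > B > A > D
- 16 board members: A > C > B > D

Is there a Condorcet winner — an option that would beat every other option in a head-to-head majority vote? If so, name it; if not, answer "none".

none

Checking pairwise contests:
B beats A 20–16.
C beats B 29–7.
A beats D 27–9.
A beats C 20–16.
Every option loses at least one head-to-head, so there is no Condorcet winner.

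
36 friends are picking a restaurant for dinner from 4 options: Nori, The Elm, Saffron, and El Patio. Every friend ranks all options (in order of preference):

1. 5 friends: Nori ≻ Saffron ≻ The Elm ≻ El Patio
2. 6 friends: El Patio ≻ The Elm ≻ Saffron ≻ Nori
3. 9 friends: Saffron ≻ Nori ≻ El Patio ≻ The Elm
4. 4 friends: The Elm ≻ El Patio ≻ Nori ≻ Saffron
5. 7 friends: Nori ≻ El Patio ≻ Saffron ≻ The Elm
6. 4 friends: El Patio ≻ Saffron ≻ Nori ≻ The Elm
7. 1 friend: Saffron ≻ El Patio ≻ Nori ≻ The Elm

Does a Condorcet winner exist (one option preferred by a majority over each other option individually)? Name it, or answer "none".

Checking pairwise contests:
Saffron beats Nori 20–16.
Nori beats The Elm 26–10.
El Patio beats Saffron 21–15.
Nori beats El Patio 21–15.
Every option loses at least one head-to-head, so there is no Condorcet winner.

none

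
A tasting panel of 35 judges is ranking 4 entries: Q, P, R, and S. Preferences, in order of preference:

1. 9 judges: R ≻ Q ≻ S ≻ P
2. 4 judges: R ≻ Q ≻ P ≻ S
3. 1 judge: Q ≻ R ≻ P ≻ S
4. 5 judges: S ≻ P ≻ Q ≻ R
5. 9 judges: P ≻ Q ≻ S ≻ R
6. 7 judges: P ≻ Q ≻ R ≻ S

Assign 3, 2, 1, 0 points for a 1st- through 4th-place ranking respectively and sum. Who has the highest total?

Q

Q: 9·2 + 4·2 + 1·3 + 5·1 + 9·2 + 7·2 = 66
P: 9·0 + 4·1 + 1·1 + 5·2 + 9·3 + 7·3 = 63
R: 9·3 + 4·3 + 1·2 + 5·0 + 9·0 + 7·1 = 48
S: 9·1 + 4·0 + 1·0 + 5·3 + 9·1 + 7·0 = 33
Q has the highest Borda score (66).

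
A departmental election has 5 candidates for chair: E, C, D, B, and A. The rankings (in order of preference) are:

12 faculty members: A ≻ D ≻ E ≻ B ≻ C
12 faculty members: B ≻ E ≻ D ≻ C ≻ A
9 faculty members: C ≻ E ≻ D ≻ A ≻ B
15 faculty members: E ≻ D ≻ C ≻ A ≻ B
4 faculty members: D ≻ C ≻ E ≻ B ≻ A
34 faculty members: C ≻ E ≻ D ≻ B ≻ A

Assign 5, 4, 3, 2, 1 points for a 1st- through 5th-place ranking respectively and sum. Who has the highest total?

E

E: 12·3 + 12·4 + 9·4 + 15·5 + 4·3 + 34·4 = 343
C: 12·1 + 12·2 + 9·5 + 15·3 + 4·4 + 34·5 = 312
D: 12·4 + 12·3 + 9·3 + 15·4 + 4·5 + 34·3 = 293
B: 12·2 + 12·5 + 9·1 + 15·1 + 4·2 + 34·2 = 184
A: 12·5 + 12·1 + 9·2 + 15·2 + 4·1 + 34·1 = 158
E has the highest Borda score (343).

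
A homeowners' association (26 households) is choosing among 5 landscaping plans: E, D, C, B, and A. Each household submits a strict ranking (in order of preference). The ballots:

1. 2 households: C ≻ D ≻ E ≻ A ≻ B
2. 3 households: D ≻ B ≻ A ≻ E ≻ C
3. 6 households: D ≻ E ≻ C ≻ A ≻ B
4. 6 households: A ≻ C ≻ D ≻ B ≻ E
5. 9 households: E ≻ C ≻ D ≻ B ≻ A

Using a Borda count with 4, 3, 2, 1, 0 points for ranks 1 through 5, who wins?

D

E: 2·2 + 3·1 + 6·3 + 6·0 + 9·4 = 61
D: 2·3 + 3·4 + 6·4 + 6·2 + 9·2 = 72
C: 2·4 + 3·0 + 6·2 + 6·3 + 9·3 = 65
B: 2·0 + 3·3 + 6·0 + 6·1 + 9·1 = 24
A: 2·1 + 3·2 + 6·1 + 6·4 + 9·0 = 38
D has the highest Borda score (72).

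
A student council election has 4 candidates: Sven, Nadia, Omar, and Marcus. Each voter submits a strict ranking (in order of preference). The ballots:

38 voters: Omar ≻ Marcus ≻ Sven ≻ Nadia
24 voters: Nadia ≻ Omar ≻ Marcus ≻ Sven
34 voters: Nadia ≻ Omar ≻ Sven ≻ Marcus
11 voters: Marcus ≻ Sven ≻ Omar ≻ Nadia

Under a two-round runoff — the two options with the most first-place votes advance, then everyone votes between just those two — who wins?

Round 1 first-place votes: Sven 0, Nadia 58, Omar 38, Marcus 11.
Nadia and Omar advance.
Runoff: Nadia is preferred to Omar by 58 voters; Omar by 49.
Nadia wins the runoff.

Nadia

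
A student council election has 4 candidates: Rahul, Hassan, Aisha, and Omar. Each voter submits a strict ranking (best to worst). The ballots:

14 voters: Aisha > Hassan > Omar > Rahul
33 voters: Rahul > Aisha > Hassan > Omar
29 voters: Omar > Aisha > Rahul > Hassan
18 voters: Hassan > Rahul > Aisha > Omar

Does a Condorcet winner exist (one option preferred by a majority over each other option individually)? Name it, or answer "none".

Rahul

Rahul vs Hassan: 62–32 for Rahul.
Rahul vs Aisha: 51–43 for Rahul.
Rahul vs Omar: 51–43 for Rahul.
Rahul beats every other option head-to-head.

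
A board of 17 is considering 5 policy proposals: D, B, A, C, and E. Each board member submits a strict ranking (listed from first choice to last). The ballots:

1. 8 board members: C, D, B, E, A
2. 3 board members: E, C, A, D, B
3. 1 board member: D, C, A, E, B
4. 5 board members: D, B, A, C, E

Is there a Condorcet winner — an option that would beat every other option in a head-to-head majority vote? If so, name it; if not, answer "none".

C vs D: 11–6 for C.
C vs B: 12–5 for C.
C vs A: 12–5 for C.
C vs E: 14–3 for C.
C beats every other option head-to-head.

C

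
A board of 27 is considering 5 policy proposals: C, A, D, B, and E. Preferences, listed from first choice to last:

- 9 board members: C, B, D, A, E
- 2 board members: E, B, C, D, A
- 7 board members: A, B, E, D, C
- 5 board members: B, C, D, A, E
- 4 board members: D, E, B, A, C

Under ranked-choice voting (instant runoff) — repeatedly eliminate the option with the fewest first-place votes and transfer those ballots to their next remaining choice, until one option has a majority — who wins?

B

Round 1: C 9, A 7, D 4, B 5, E 2. Eliminate E.
Round 2: C 9, A 7, D 4, B 7. Eliminate D.
Round 3: C 9, A 7, B 11. Eliminate A.
Round 4: C 9, B 18. B has a majority.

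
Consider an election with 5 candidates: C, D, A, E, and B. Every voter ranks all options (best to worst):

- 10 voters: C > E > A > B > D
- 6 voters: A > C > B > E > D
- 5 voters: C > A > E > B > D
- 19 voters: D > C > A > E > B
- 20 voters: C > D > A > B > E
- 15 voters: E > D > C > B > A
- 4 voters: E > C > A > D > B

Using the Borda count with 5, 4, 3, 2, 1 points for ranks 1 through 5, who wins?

C: 10·5 + 6·4 + 5·5 + 19·4 + 20·5 + 15·3 + 4·4 = 336
D: 10·1 + 6·1 + 5·1 + 19·5 + 20·4 + 15·4 + 4·2 = 264
A: 10·3 + 6·5 + 5·4 + 19·3 + 20·3 + 15·1 + 4·3 = 224
E: 10·4 + 6·2 + 5·3 + 19·2 + 20·1 + 15·5 + 4·5 = 220
B: 10·2 + 6·3 + 5·2 + 19·1 + 20·2 + 15·2 + 4·1 = 141
C has the highest Borda score (336).

C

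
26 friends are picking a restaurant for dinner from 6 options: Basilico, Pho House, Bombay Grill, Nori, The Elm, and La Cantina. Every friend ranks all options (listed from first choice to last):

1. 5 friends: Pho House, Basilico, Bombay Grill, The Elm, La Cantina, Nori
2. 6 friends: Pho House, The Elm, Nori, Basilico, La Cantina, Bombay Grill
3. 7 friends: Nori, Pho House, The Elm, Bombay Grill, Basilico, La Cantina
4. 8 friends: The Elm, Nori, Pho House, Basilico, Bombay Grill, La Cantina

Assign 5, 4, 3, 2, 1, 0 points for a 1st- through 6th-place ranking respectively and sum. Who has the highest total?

Basilico: 5·4 + 6·2 + 7·1 + 8·2 = 55
Pho House: 5·5 + 6·5 + 7·4 + 8·3 = 107
Bombay Grill: 5·3 + 6·0 + 7·2 + 8·1 = 37
Nori: 5·0 + 6·3 + 7·5 + 8·4 = 85
The Elm: 5·2 + 6·4 + 7·3 + 8·5 = 95
La Cantina: 5·1 + 6·1 + 7·0 + 8·0 = 11
Pho House has the highest Borda score (107).

Pho House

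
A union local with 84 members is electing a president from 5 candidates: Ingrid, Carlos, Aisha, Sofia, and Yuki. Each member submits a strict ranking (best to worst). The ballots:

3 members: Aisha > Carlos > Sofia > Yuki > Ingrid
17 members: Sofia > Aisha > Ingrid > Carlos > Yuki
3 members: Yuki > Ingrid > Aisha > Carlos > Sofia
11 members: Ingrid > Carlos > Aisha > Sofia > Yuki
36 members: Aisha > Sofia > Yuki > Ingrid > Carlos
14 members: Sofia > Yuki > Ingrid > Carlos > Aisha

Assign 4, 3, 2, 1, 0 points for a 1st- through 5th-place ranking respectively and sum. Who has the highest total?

Ingrid: 3·0 + 17·2 + 3·3 + 11·4 + 36·1 + 14·2 = 151
Carlos: 3·3 + 17·1 + 3·1 + 11·3 + 36·0 + 14·1 = 76
Aisha: 3·4 + 17·3 + 3·2 + 11·2 + 36·4 + 14·0 = 235
Sofia: 3·2 + 17·4 + 3·0 + 11·1 + 36·3 + 14·4 = 249
Yuki: 3·1 + 17·0 + 3·4 + 11·0 + 36·2 + 14·3 = 129
Sofia has the highest Borda score (249).

Sofia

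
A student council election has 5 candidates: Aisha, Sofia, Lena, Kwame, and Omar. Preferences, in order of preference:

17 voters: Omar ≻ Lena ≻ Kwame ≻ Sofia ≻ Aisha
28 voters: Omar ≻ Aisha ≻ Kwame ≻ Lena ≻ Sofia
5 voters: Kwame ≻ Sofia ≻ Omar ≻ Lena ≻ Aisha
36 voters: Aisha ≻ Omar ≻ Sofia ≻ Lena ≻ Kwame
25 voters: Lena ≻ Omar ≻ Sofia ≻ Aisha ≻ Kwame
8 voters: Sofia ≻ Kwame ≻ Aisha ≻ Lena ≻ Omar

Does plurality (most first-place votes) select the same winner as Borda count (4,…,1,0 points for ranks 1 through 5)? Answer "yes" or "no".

yes

Plurality — first-place votes: Aisha 36, Sofia 8, Lena 25, Kwame 5, Omar 45. Winner: Omar.
Borda — scores: Aisha 269, Sofia 186, Lena 228, Kwame 134, Omar 373. Winner: Omar.
The two methods agree.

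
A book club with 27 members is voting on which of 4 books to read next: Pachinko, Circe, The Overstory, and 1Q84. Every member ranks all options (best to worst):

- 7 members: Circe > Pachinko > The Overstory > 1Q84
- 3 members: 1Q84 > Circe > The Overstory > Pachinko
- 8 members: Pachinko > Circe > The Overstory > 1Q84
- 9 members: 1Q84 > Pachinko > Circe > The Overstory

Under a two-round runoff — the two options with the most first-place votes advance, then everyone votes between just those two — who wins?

Round 1 first-place votes: Pachinko 8, Circe 7, The Overstory 0, 1Q84 12.
1Q84 and Pachinko advance.
Runoff: 1Q84 is preferred to Pachinko by 12 voters; Pachinko by 15.
Pachinko wins the runoff.

Pachinko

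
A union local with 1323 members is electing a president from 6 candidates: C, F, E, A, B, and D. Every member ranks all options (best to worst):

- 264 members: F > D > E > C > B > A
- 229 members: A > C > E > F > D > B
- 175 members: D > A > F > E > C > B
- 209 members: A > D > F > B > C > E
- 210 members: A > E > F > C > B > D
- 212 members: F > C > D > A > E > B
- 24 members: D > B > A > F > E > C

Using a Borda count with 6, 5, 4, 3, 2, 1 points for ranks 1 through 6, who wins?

F

C: 264·3 + 229·5 + 175·2 + 209·2 + 210·3 + 212·5 + 24·1 = 4419
F: 264·6 + 229·3 + 175·4 + 209·4 + 210·4 + 212·6 + 24·3 = 5991
E: 264·4 + 229·4 + 175·3 + 209·1 + 210·5 + 212·2 + 24·2 = 4228
A: 264·1 + 229·6 + 175·5 + 209·6 + 210·6 + 212·3 + 24·4 = 5759
B: 264·2 + 229·1 + 175·1 + 209·3 + 210·2 + 212·1 + 24·5 = 2311
D: 264·5 + 229·2 + 175·6 + 209·5 + 210·1 + 212·4 + 24·6 = 5075
F has the highest Borda score (5991).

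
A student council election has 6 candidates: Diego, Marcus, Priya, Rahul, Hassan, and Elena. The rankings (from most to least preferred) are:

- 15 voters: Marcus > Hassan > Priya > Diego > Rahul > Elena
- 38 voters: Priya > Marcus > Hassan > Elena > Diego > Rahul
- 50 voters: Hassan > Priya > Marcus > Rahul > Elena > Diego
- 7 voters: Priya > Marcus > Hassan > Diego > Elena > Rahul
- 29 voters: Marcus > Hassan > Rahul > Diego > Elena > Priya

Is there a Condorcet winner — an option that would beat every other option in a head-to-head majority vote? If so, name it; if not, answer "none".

Checking pairwise contests:
Marcus beats Diego 139–0.
Priya beats Marcus 95–44.
Hassan beats Priya 94–45.
Marcus beats Rahul 139–0.
Marcus beats Hassan 89–50.
Marcus beats Elena 139–0.
Every option loses at least one head-to-head, so there is no Condorcet winner.

none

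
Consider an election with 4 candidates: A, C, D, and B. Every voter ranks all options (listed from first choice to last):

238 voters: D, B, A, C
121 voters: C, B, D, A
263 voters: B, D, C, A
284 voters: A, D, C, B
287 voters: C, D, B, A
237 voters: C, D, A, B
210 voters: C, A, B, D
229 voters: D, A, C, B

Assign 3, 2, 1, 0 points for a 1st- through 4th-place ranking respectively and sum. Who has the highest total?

A: 238·1 + 121·0 + 263·0 + 284·3 + 287·0 + 237·1 + 210·2 + 229·2 = 2205
C: 238·0 + 121·3 + 263·1 + 284·1 + 287·3 + 237·3 + 210·3 + 229·1 = 3341
D: 238·3 + 121·1 + 263·2 + 284·2 + 287·2 + 237·2 + 210·0 + 229·3 = 3664
B: 238·2 + 121·2 + 263·3 + 284·0 + 287·1 + 237·0 + 210·1 + 229·0 = 2004
D has the highest Borda score (3664).

D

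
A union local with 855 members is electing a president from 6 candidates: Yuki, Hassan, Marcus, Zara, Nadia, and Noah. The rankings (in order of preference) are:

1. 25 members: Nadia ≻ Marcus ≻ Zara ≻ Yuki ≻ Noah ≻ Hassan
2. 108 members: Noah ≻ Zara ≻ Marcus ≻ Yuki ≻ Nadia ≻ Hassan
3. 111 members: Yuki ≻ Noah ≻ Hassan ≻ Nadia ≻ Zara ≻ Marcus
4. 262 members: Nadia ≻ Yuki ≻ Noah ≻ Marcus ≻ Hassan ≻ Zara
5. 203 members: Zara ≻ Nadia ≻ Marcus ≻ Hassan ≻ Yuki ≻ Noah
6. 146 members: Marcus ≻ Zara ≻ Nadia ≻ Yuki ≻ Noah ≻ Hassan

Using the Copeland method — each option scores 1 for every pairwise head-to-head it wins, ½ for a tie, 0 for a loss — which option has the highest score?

Yuki: beats Hassan and Noah; loses to Marcus, Zara, and Nadia → score 2.
Hassan: loses to Yuki, Marcus, Zara, Nadia, and Noah → score 0.
Marcus: beats Yuki, Hassan, and Zara; loses to Nadia and Noah → score 3.
Zara: beats Yuki, Hassan, and Nadia; loses to Marcus and Noah → score 3.
Nadia: beats Yuki, Hassan, Marcus, and Noah; loses to Zara → score 4.
Noah: beats Hassan, Marcus, and Zara; loses to Yuki and Nadia → score 3.
Nadia has the best pairwise record.

Nadia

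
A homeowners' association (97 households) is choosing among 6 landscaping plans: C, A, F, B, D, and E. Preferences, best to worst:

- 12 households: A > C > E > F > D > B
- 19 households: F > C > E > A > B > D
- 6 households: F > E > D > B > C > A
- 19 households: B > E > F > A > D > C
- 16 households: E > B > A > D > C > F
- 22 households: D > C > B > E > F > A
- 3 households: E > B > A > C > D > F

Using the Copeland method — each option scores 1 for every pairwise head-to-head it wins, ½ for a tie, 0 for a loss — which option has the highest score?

C: beats F, B, and E; loses to A and D → score 3.
A: beats C and D; loses to F, B, and E → score 2.
F: beats A and D; loses to C, B, and E → score 2.
B: beats A, F, and D; loses to C and E → score 3.
D: beats C; loses to A, F, B, and E → score 1.
E: beats A, F, B, and D; loses to C → score 4.
E has the best pairwise record.

E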